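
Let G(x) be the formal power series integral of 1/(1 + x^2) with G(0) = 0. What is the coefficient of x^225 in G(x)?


1/(1 + x^2) = sum_{j>=0} (-1)^j x^(2j). Integrating termwise with G(0) = 0:
G(x) = sum_{j>=0} (-1)^j x^(2j+1) / (2j+1) = arctan(x).
Only odd powers are nonzero. For x^225 write 225 = 2*112 + 1, giving
(-1)^112 / 225 = 1/225 = 1/225.

1/225


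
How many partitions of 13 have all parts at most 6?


Using the generating function (1-x)^(-1)(1-x^2)^(-1)...(1-x^6)^(-1),
the coefficient of x^13 counts these restricted partitions.
Result = 71

71


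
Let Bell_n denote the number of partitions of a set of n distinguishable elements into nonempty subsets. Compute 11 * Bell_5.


Bell_5 can be computed from the Bell triangle or from Dobinski's identity Bell_n = (1/e) * sum_{k>=0} k^n / k!.
Computing Bell_5 = 52.
Then 11 * 52 = 572.

572


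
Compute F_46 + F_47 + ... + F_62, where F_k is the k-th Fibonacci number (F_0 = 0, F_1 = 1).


Use the identity sum_{k=0}^{N} F_k = F_{N+2} - 1 (which follows from F_{k+2} - F_{k+1} = F_k). Then
sum_{k=46}^{62} F_k = (F_{64} - 1) - (F_{47} - 1) = F_{64} - F_{47}.
Computing: F_{64} = 10610209857723, F_{47} = 2971215073, so
Sum = 10610209857723 - 2971215073 = 10607238642650.

10607238642650


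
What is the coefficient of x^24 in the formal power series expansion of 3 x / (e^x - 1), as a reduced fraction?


The exponential generating function for Bernoulli numbers is
x / (e^x - 1) = sum_{k>=0} B_k x^k / k!.
So the coefficient of x^24 in 3 x / (e^x - 1) is 3 B_24 / 24!.
Computing: B_24 = -236364091/2730, 24! = 620448401733239439360000, giving
3 * -236364091/2730 / 620448401733239439360000 = -236364091/564608045577247889817600000.

-236364091/564608045577247889817600000


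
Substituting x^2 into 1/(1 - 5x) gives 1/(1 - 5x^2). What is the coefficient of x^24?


The coefficient of x^(2m) in 1/(1 - 5x^2) is 5^m.
With n = 24 = 2*12, the coefficient is 5^12 = 244140625.

244140625


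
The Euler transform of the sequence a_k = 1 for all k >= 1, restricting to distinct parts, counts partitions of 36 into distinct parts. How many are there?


Partitions of 36 into distinct parts can be computed via generating function.
Product (1+x)(1+x^2)(1+x^3)...
The coefficient of x^36 = 668

668


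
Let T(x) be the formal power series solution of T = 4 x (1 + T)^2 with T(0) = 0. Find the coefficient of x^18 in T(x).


Apply the Lagrange inversion formula: if T = 4 x * phi(T) with phi(t) = (1 + t)^2, then [x^n] T = 4^n * (1/n) [t^(n-1)] phi(t)^n = 4^n * (1/n) [t^(n-1)] (1 + t)^(2n) = 4^n * (1/n) C(2n, n-1).
Using the identity C(2n, n-1) = C(2n, n) * n / (n+1), the unscaled factor equals C(2n, n) / (n+1) = C_n, the n-th Catalan number.
For n = 18: C_18 = C(36, 18) / 19 = 9075135300/19 = 477638700.
With the 4^18 = 68719476736 factor, the coefficient is 68719476736 * 477638700 = 32823081532863283200.

32823081532863283200


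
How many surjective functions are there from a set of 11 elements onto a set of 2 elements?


By inclusion-exclusion on which target elements are missed, the number of surjections from an n-set onto a k-set is
surj(n, k) = sum_{j=0}^{k} (-1)^j C(k, j) (k - j)^n.
Equivalently surj(n, k) = k! * S(n, k), where S(n, k) is the Stirling number of the second kind.
For n = 11, k = 2:
S(11, 2) = 1023, so
surj = 2! * 1023 = 2 * 1023 = 2046.

2046


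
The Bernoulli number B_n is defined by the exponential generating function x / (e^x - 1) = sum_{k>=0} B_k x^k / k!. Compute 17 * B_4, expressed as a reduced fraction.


Bernoulli numbers can also be computed recursively via B_0 = 1 and sum_{j=0}^{m} C(m+1, j) B_j = 0 for m >= 1. Odd-index Bernoulli numbers vanish for k >= 3.
Computing B_4 = -1/30, so 17 * B_4 = 17 * -1/30 = -17/30.

-17/30


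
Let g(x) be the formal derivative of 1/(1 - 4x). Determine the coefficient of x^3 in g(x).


Differentiate termwise: d/dx sum_{k>=0} 4^k x^k = sum_{k>=1} k 4^k x^(k-1) = sum_{j>=0} (j+1) 4^(j+1) x^j.
Equivalently, d/dx [1/(1 - 4x)] = 4/(1 - 4x)^2.
For j = 3: 4 * 4^4 = 4 * 256 = 1024.

1024


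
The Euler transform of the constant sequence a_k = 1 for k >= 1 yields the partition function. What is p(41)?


The Euler transform converts the sequence a_k = 1 into the number of integer partitions.
Using the recurrence or dynamic programming:
p(41) = 44583

44583


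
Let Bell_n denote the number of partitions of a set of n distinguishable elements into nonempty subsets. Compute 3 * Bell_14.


Bell_14 can be computed from the Bell triangle or from Dobinski's identity Bell_n = (1/e) * sum_{k>=0} k^n / k!.
Computing Bell_14 = 190899322.
Then 3 * 190899322 = 572697966.

572697966


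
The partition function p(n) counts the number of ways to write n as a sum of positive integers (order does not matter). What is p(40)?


Using the generating function prod_{k>=1} 1/(1-x^k), we compute p(40).
By dynamic programming over parts 1 through 40:
p(40) = 37338

37338


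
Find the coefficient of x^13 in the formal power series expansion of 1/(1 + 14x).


Write 1/(1 + c x) = 1/(1 - (-c) x) and apply the geometric-series identity
1/(1 - y) = sum_{k>=0} y^k to get 1/(1 + c x) = sum_{k>=0} (-c)^k x^k.
So the coefficient of x^k is (-c)^k = (-1)^k * c^k.
Here c = 14 and k = 13:
(-14)^13 = -1 * 793714773254144 = -793714773254144

-793714773254144


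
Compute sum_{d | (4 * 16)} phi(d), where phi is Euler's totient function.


First, 4 * 16 = 64. One classical identity is sum_{d | n} phi(d) = n (each k in [1, n] has a unique gcd with n, and among the k's with gcd(k, n) = n/d there are phi(d) of them). So the sum equals 64. We also verify directly:
Divisors of 64: 1, 2, 4, 8, 16, 32, 64.
phi values: 1, 1, 2, 4, 8, 16, 32.
Sum = 64.

64


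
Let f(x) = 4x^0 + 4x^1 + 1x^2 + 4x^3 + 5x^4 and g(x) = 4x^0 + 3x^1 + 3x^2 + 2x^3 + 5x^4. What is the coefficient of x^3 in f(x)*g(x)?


Cauchy product at x^3:
4*2 + 4*3 + 1*3 + 4*4
= 39

39


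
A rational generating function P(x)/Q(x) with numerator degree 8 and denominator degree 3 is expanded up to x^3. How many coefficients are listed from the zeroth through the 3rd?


Expanding up to x^3 gives the coefficients for x^0, x^1, ..., x^3.
That is 3 + 1 = 4 coefficients in total.

4


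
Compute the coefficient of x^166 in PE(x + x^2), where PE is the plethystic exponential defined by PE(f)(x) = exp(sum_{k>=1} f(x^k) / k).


With f(x) = x + x^2, the exponent is sum_{k>=1} (x^k + x^(2k)) / k = -ln(1 - x) - ln(1 - x^2). Exponentiating:
PE(x + x^2) = 1 / ((1 - x)(1 - x^2)).
This is the generating function for partitions of n into parts of size 1 or 2. The number of 2's can be any j in 0..83, and the rest are 1's, so
[x^166] = floor(166/2) + 1 = 84.

84


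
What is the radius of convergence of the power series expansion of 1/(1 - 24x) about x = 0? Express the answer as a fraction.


Expanding 1/(1 - 24x) = sum_{k>=0} 24^k x^k, the series converges when |24x| < 1, i.e., |x| < 1/24.
So the radius of convergence is 1/24 = 1/24.

1/24


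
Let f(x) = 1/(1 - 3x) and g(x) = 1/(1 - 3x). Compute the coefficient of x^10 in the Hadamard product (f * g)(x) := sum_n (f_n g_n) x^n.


f has coefficients f_k = 3^k and g has coefficients g_k = 3^k, so the Hadamard product has coefficient (f*g)_k = 3^k * 3^k = 9^k.
For k = 10: 9^10 = 3486784401.

3486784401


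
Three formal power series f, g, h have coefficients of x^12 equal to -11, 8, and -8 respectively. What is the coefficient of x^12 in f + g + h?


Series addition is componentwise:
-11 + 8 + -8
= -11

-11


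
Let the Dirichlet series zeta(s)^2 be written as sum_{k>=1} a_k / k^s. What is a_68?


The Dirichlet convolution of the constant function 1 with itself gives (1 * 1)(k) = sum_{d | k} 1 = d(k), the number of positive divisors of k.
Since zeta(s) = sum_{k>=1} 1/k^s, we have zeta(s)^2 = sum_{k>=1} d(k)/k^s, so a_k = d(k).
For k = 68: the divisors are 1, 2, 4, 17, 34, 68.
Count = 6.

6


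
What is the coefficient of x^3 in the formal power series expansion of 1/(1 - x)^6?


The expansion 1/(1 - x)^r = sum_{k>=0} C(k + r - 1, r - 1) x^k follows from the multiset / negative-binomial theorem (or from repeated differentiation of the geometric series).
For r = 6 and k = 3:
C(8, 5) = 40320 / (120 * 6) = 56.

56


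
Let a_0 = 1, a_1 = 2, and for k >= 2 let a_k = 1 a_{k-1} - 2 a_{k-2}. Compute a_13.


Iterating the recurrence forward:
a_0 = 1
a_1 = 2
a_2 = 1*2 - 2*1 = 0
a_3 = 1*0 - 2*2 = -4
a_4 = 1*-4 - 2*0 = -4
a_5 = 1*-4 - 2*-4 = 4
a_6 = 1*4 - 2*-4 = 12
a_7 = 1*12 - 2*4 = 4
a_8 = 1*4 - 2*12 = -20
a_9 = 1*-20 - 2*4 = -28
a_10 = 1*-28 - 2*-20 = 12
a_11 = 1*12 - 2*-28 = 68
a_12 = 1*68 - 2*12 = 44
a_13 = 1*44 - 2*68 = -92
So a_13 = -92.

-92


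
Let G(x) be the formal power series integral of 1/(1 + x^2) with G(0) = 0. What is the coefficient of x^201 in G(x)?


1/(1 + x^2) = sum_{j>=0} (-1)^j x^(2j). Integrating termwise with G(0) = 0:
G(x) = sum_{j>=0} (-1)^j x^(2j+1) / (2j+1) = arctan(x).
Only odd powers are nonzero. For x^201 write 201 = 2*100 + 1, giving
(-1)^100 / 201 = 1/201 = 1/201.

1/201


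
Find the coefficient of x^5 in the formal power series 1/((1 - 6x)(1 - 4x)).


By partial fractions or Cauchy convolution:
The coefficient equals sum_{k=0}^{5} 6^k * 4^(5-k).
= 21280

21280


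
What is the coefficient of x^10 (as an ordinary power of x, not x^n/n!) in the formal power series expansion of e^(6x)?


The exponential series is e^y = sum_{k>=0} y^k / k!. Substituting y = 6x gives
e^(6x) = sum_{k>=0} 6^k x^k / k!.
So the coefficient of x^n is a^n/n! with a = 6, n = 10:
6^10 / 10! = 60466176/3628800 = 2916/175

2916/175


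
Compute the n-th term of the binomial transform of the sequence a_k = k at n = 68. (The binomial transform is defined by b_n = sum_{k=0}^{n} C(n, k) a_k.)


With a_k = k, b_n = sum_{k=0}^{n} C(n, k) k. Using k * C(n, k) = n * C(n-1, k-1) gives b_n = n * sum_{k>=1} C(n-1, k-1) = n * 2^(n-1).
For n = 68: 68 * 2^67 = 68 * 147573952589676412928 = 10035028776097996079104.

10035028776097996079104


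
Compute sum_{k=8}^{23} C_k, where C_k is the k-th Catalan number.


C_8 through C_23: 1430, 4862, 16796, 58786, 208012, 742900, 2674440, 9694845, 35357670, 129644790, 477638700, 1767263190, 6564120420, 24466267020, 91482563640, 343059613650
Sum = 1430 + 4862 + 16796 + 58786 + 208012 + 742900 + 2674440 + 9694845 + 35357670 + 129644790 + 477638700 + 1767263190 + 6564120420 + 24466267020 + 91482563640 + 343059613650
= 467995871151

467995871151


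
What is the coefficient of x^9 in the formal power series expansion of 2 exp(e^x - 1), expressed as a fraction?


exp(e^x - 1) is the exponential generating function for the Bell numbers Bell_k: exp(e^x - 1) = sum_{k>=0} Bell_k x^k / k!.
So the coefficient of x^9 in 2 exp(e^x - 1) is 2 Bell_9 / 9!.
Computing: Bell_9 = 21147 and 9! = 362880, giving
2 * 21147/362880 = 1007/8640.

1007/8640


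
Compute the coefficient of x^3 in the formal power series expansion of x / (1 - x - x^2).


Let f(x) = sum_{k>=0} a_k x^k. Multiplying f(x) * (1 - x - x^2) = x and matching coefficients gives a_0 = 0, a_1 = 1, and a_k = a_{k-1} + a_{k-2} for k >= 2. These are the Fibonacci numbers F_k.
Iterating from F_0 = 0, F_1 = 1:
F_0=0, F_1=1, F_2=1, F_3=2
F_3 = 2.

2


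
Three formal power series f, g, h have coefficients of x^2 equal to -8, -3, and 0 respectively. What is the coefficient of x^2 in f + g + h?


Series addition is componentwise:
-8 + -3 + 0
= -11

-11


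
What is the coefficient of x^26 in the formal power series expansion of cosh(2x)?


The Maclaurin series is cosh(t) = sum_{m>=0} t^(2m) / (2m)!, so substituting t = 2x, only even powers of x are nonzero, with coefficient of x^(2m) equal to 2^(2m) / (2m)!.
For x^26 the coefficient is 2^26/26! = 67108864/403291461126605635584000000 = 8/48076088562799171875.

8/48076088562799171875


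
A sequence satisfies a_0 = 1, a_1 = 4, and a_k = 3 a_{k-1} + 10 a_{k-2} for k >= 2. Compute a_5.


The characteristic equation is t^2 - 3 t - 10 = 0, with roots r_1 = 5 and r_2 = -2 (so c_1 = r_1 + r_2, c_2 = -r_1 r_2 as required).
One can use the closed form a_n = A r_1^n + B r_2^n, but direct iteration is more reliable:
a_0 = 1, a_1 = 4, a_2 = 22, a_3 = 106, a_4 = 538, a_5 = 2674.
So a_5 = 2674.

2674


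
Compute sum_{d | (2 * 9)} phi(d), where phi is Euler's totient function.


First, 2 * 9 = 18. One classical identity is sum_{d | n} phi(d) = n (each k in [1, n] has a unique gcd with n, and among the k's with gcd(k, n) = n/d there are phi(d) of them). So the sum equals 18. We also verify directly:
Divisors of 18: 1, 2, 3, 6, 9, 18.
phi values: 1, 1, 2, 2, 6, 6.
Sum = 18.

18


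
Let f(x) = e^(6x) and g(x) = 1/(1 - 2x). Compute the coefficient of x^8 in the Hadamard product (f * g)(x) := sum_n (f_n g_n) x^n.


Expanding: f_k = 6^k/k! (from e^(6x)) and g_k = 2^k (from 1/(1 - 2x)). So the Hadamard coefficient (f * g)_k = 6^k 2^k / k! = (12)^k / k!.
For k = 8: 12^8/8! = 429981696/40320 = 373248/35.

373248/35


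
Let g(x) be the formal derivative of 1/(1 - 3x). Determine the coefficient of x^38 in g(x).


Differentiate termwise: d/dx sum_{k>=0} 3^k x^k = sum_{k>=1} k 3^k x^(k-1) = sum_{j>=0} (j+1) 3^(j+1) x^j.
Equivalently, d/dx [1/(1 - 3x)] = 3/(1 - 3x)^2.
For j = 38: 39 * 3^39 = 39 * 4052555153018976267 = 158049650967740074413.

158049650967740074413


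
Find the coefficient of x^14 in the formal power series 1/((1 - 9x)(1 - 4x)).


By partial fractions or Cauchy convolution:
The coefficient equals sum_{k=0}^{14} 9^k * 4^(14-k).
= 41178011670565

41178011670565


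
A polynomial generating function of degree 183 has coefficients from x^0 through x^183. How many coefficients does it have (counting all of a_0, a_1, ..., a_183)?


A polynomial of degree 183 takes the form a_0 + a_1 x + ... + a_183 x^183.
The number of coefficients is 183 + 1 = 184.

184


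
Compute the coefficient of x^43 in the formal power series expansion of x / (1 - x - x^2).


Let f(x) = sum_{k>=0} a_k x^k. Multiplying f(x) * (1 - x - x^2) = x and matching coefficients gives a_0 = 0, a_1 = 1, and a_k = a_{k-1} + a_{k-2} for k >= 2. These are the Fibonacci numbers F_k.
Iterating from F_0 = 0, F_1 = 1:
F_0=0, F_1=1, F_2=1, F_3=2, F_4=3, F_5=5, F_6=8, F_7=13, F_8=21, F_9=34, ...
F_43 = 433494437.

433494437


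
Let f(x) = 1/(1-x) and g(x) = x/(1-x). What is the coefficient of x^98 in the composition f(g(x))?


First simplify the composition: f(g(x)) = 1/(1 - x/(1-x)) = (1-x)/((1-x) - x) = (1-x)/(1-2x).
Now extract the coefficient. Write (1-x)/(1-2x) = 1/(1-2x) - x/(1-2x).
The coefficient of x^n in 1/(1-2x) is 2^n, and in x/(1-2x) is 2^(n-1) (for n >= 1).
So the coefficient of x^98 is 2^98 - 2^97 = 316912650057057350374175801344 - 158456325028528675187087900672 = 158456325028528675187087900672.

158456325028528675187087900672


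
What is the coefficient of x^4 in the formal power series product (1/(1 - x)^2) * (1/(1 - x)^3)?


Combine the factors: (1/(1 - x)^2) * (1/(1 - x)^3) = 1/(1 - x)^5.
Then use 1/(1 - x)^r = sum_{k>=0} C(k + r - 1, r - 1) x^k with r = 5 and k = 4:
C(8, 4) = 70.

70


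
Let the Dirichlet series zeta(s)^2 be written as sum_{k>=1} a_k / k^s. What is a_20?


The Dirichlet convolution of the constant function 1 with itself gives (1 * 1)(k) = sum_{d | k} 1 = d(k), the number of positive divisors of k.
Since zeta(s) = sum_{k>=1} 1/k^s, we have zeta(s)^2 = sum_{k>=1} d(k)/k^s, so a_k = d(k).
For k = 20: the divisors are 1, 2, 4, 5, 10, 20.
Count = 6.

6


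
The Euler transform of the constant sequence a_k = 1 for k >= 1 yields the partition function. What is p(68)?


The Euler transform converts the sequence a_k = 1 into the number of integer partitions.
Using the recurrence or dynamic programming:
p(68) = 3087735

3087735


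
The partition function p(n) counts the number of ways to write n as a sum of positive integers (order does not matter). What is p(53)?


Using the generating function prod_{k>=1} 1/(1-x^k), we compute p(53).
By dynamic programming over parts 1 through 53:
p(53) = 329931

329931


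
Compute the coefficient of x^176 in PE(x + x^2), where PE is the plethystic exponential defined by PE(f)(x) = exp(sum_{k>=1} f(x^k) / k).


With f(x) = x + x^2, the exponent is sum_{k>=1} (x^k + x^(2k)) / k = -ln(1 - x) - ln(1 - x^2). Exponentiating:
PE(x + x^2) = 1 / ((1 - x)(1 - x^2)).
This is the generating function for partitions of n into parts of size 1 or 2. The number of 2's can be any j in 0..88, and the rest are 1's, so
[x^176] = floor(176/2) + 1 = 89.

89


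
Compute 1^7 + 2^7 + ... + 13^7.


This power sum has a closed form given by Faulhaber's formula
sum_{k=1}^{m} k^p = (1 / (p + 1)) * sum_{j=0}^{p} C(p + 1, j) B_j m^(p + 1 - j),
but for small m direct computation is fastest:
1 + 128 + 2187 + 16384 + 78125 + 279936 + 823543 + 2097152 + 4782969 + 10000000 + 19487171 + 35831808 + 62748517 = 136147921.

136147921


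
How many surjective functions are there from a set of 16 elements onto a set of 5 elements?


By inclusion-exclusion on which target elements are missed, the number of surjections from an n-set onto a k-set is
surj(n, k) = sum_{j=0}^{k} (-1)^j C(k, j) (k - j)^n.
Equivalently surj(n, k) = k! * S(n, k), where S(n, k) is the Stirling number of the second kind.
For n = 16, k = 5:
S(16, 5) = 1096190550, so
surj = 5! * 1096190550 = 120 * 1096190550 = 131542866000.

131542866000


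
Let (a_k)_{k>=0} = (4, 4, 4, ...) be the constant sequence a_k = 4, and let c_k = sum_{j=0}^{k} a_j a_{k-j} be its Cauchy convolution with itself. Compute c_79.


Since a_j = 4 for all j >= 0, the convolution sum becomes
c_k = sum_{j=0}^{k} 4 * 4 = 16 * (k + 1).
Equivalently, the generating function of (a_k) is 4/(1 - x) and its square is 16/(1 - x)^2 = sum_{k>=0} 16(k + 1) x^k.
For k = 79: 16 * 80 = 1280.

1280


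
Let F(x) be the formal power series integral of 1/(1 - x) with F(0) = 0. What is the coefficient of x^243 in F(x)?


1/(1 - x) = sum_{k>=0} x^k. Integrating termwise and using F(0) = 0 gives
F(x) = sum_{k>=0} x^(k+1) / (k+1) = sum_{m>=1} x^m / m = -ln(1 - x).
So the coefficient of x^243 is 1/243 = 1/243.

1/243


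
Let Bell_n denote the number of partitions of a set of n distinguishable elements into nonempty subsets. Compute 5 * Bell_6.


Bell_6 can be computed from the Bell triangle or from Dobinski's identity Bell_n = (1/e) * sum_{k>=0} k^n / k!.
Computing Bell_6 = 203.
Then 5 * 203 = 1015.

1015


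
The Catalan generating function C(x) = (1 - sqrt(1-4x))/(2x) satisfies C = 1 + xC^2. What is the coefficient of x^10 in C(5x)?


Substituting x -> 5x scales the n-th coefficient by 5^n, so [x^10] C(5x) = 5^10 * C_10.
C_10 = C(2*10, 10)/(11) = 184756/11 = 16796.
So 5^10 * 16796 = 9765625 * 16796 = 164023437500.

164023437500


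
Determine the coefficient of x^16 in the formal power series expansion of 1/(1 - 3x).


The geometric series identity gives 1/(1 - c x) = sum_{k>=0} c^k x^k, so the coefficient of x^k is c^k.
Here c = 3 and k = 16.
Computing: 3^16 = 43046721

43046721


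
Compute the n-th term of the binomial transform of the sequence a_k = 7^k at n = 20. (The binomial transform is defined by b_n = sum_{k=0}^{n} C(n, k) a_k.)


With a_k = 7^k, b_n = sum_{k=0}^{n} C(n, k) 7^k = (1 + 7)^n by the binomial theorem.
For n = 20: (1 + 7)^20 = 8^20 = 1152921504606846976.

1152921504606846976


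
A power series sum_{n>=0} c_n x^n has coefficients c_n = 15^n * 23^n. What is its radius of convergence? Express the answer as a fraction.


By the root test (Cauchy-Hadamard), the radius is R = 1 / limsup_n |c_n|^(1/n).
Here |c_n|^(1/n) = (15^n * 23^n)^(1/n) = 15 * 23 = 345 for all n.
So R = 1/345 = 1/345.

1/345


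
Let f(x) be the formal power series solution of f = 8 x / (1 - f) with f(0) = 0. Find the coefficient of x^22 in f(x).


Apply Lagrange inversion: f = 8 x * phi(f) with phi(t) = 1/(1 - t), so
[x^n] f = 8^n * (1/n) [t^(n-1)] phi(t)^n = 8^n * (1/n) [t^(n-1)] (1 - t)^(-n) = 8^n * (1/n) C(2n - 2, n - 1) = 8^n * C_{n-1}.
For n = 22: C_21 = C(42, 21) / 22 = 538257874440/22 = 24466267020.
With the 8^22 = 73786976294838206464 factor, the coefficient is 73786976294838206464 * 24466267020 = 1805291864627921807046114017280.

1805291864627921807046114017280


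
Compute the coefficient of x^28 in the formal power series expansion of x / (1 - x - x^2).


Let f(x) = sum_{k>=0} a_k x^k. Multiplying f(x) * (1 - x - x^2) = x and matching coefficients gives a_0 = 0, a_1 = 1, and a_k = a_{k-1} + a_{k-2} for k >= 2. These are the Fibonacci numbers F_k.
Iterating from F_0 = 0, F_1 = 1:
F_0=0, F_1=1, F_2=1, F_3=2, F_4=3, F_5=5, F_6=8, F_7=13, F_8=21, F_9=34, ...
F_28 = 317811.

317811


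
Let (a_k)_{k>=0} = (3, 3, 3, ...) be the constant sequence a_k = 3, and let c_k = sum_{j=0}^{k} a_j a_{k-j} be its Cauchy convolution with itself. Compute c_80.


Since a_j = 3 for all j >= 0, the convolution sum becomes
c_k = sum_{j=0}^{k} 3 * 3 = 9 * (k + 1).
Equivalently, the generating function of (a_k) is 3/(1 - x) and its square is 9/(1 - x)^2 = sum_{k>=0} 9(k + 1) x^k.
For k = 80: 9 * 81 = 729.

729


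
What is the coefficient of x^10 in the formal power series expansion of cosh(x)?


The Maclaurin series is cosh(t) = sum_{m>=0} t^(2m) / (2m)!, so substituting t = x, only even powers of x are nonzero, with coefficient of x^(2m) equal to 1 / (2m)!.
For x^10 the coefficient is 1/10! = 1/3628800 = 1/3628800.

1/3628800


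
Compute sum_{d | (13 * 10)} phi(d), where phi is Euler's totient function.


First, 13 * 10 = 130. One classical identity is sum_{d | n} phi(d) = n (each k in [1, n] has a unique gcd with n, and among the k's with gcd(k, n) = n/d there are phi(d) of them). So the sum equals 130. We also verify directly:
Divisors of 130: 1, 2, 5, 10, 13, 26, 65, 130.
phi values: 1, 1, 4, 4, 12, 12, 48, 48.
Sum = 130.

130


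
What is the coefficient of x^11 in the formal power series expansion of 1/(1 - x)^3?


The expansion 1/(1 - x)^r = sum_{k>=0} C(k + r - 1, r - 1) x^k follows from the multiset / negative-binomial theorem (or from repeated differentiation of the geometric series).
For r = 3 and k = 11:
C(13, 2) = 6227020800 / (2 * 39916800) = 78.

78


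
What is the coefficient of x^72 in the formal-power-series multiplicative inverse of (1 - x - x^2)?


Let the inverse be f(x) = sum_{k>=0} a_k x^k. From f(x) * (1 - x - x^2) = 1 and matching coefficients:
 x^0: a_0 = 1.
 x^1: a_1 - a_0 = 0, so a_1 = 1.
 x^k (k >= 2): a_k - a_{k-1} - a_{k-2} = 0, i.e. a_k = a_{k-1} + a_{k-2}.
This is the Fibonacci-type recurrence shifted so that a_0 = a_1 = 1.
Iterating: a_0=1, a_1=1, a_2=2, a_3=3, a_4=5, a_5=8, a_6=13, a_7=21, a_8=34, a_9=55, ...
a_72 = 806515533049393.

806515533049393


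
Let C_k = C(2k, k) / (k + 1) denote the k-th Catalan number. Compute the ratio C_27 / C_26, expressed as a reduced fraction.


Using C_k = (2k)! / (k! (k+1)!), the ratio C_{k+1}/C_k simplifies to
C_{k+1}/C_k = [(2k+2)! / ((k+1)! (k+2)!)] * [k! (k+1)! / (2k)!]
 = (2k+2)(2k+1) / ((k+1)(k+2)) = 2(2k+1) / (k+2).
For k = 26: 2(2*26 + 1) / (26 + 2) = 106/28 = 53/14.

53/14


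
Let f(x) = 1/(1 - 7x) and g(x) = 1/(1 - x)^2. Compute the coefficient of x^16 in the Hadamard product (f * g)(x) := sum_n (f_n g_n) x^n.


f has coefficients f_k = 7^k. For g = 1/(1 - x)^2 the coefficient is g_k = C(k + 1, 1) = k + 1. The Hadamard coefficient is (f * g)_k = 7^k * (k + 1).
For k = 16: 7^16 * 17 = 33232930569601 * 17 = 564959819683217.

564959819683217


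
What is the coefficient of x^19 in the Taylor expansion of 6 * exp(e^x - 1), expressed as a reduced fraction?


exp(e^x - 1) = sum_{k>=0} Bell_k x^k / k!, where Bell_k is the k-th Bell number.
So the coefficient of x^19 is 6 * Bell_19 / 19!.
Computing: Bell_19 = 5832742205057 and 19! = 121645100408832000, giving
6 * 5832742205057/121645100408832000 = 5832742205057/20274183401472000.

5832742205057/20274183401472000


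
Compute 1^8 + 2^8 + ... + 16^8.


This power sum has a closed form given by Faulhaber's formula
sum_{k=1}^{m} k^p = (1 / (p + 1)) * sum_{j=0}^{p} C(p + 1, j) B_j m^(p + 1 - j),
but for small m direct computation is fastest:
1 + 256 + 6561 + 65536 + 390625 + 1679616 + 5764801 + 16777216 + 43046721 + 100000000 + 214358881 + 429981696 + 815730721 + 1475789056 + 2562890625 + 4294967296 = 9961449608.

9961449608


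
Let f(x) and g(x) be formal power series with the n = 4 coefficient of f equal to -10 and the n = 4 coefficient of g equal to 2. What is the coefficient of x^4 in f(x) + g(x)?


Addition of formal power series is termwise.
The coefficient of x^4 in f + g = -10 + 2
= -8

-8


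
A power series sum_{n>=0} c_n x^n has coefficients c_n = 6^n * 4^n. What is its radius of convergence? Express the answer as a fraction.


By the root test (Cauchy-Hadamard), the radius is R = 1 / limsup_n |c_n|^(1/n).
Here |c_n|^(1/n) = (6^n * 4^n)^(1/n) = 6 * 4 = 24 for all n.
So R = 1/24 = 1/24.

1/24


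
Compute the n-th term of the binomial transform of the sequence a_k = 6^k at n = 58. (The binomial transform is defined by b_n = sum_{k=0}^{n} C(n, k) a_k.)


With a_k = 6^k, b_n = sum_{k=0}^{n} C(n, k) 6^k = (1 + 6)^n by the binomial theorem.
For n = 58: (1 + 6)^58 = 7^58 = 10367793076318844190248738727596255138212949486449.

10367793076318844190248738727596255138212949486449


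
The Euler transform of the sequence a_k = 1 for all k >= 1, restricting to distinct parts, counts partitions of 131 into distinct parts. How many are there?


Partitions of 131 into distinct parts can be computed via generating function.
Product (1+x)(1+x^2)(1+x^3)...
The coefficient of x^131 = 5010688

5010688


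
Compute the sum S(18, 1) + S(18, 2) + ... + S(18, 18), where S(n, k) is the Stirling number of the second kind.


By definition, S(n, k) counts partitions of an n-set into exactly k nonempty blocks.
Computing row n = 18 for k = 1..18:
S(18, k): 1, 131071, 64439010, 2798806985, 28958095545, 110687251039, 197462483400, 189036065010, 106175395755, 37112163803, 8391004908, 1256328866, 125854638, 8408778, 367200, 9996, 153, 1
Sum = 682076806159. (This equals Bell_18 since the sum runs over all k.)

682076806159


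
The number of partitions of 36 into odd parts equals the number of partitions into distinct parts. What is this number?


Computing partitions of 36 into odd parts (1, 3, 5, ...):
Using the generating function prod_{k>=0} 1/(1-x^(2k+1)),
the count is 668

668


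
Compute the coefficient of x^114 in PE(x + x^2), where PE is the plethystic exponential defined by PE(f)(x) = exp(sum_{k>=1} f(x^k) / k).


With f(x) = x + x^2, the exponent is sum_{k>=1} (x^k + x^(2k)) / k = -ln(1 - x) - ln(1 - x^2). Exponentiating:
PE(x + x^2) = 1 / ((1 - x)(1 - x^2)).
This is the generating function for partitions of n into parts of size 1 or 2. The number of 2's can be any j in 0..57, and the rest are 1's, so
[x^114] = floor(114/2) + 1 = 58.

58


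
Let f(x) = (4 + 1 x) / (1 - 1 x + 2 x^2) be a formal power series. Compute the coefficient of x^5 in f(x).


Write f(x) = sum_{k>=0} a_k x^k. Multiplying both sides by 1 - 1 x + 2 x^2 gives
(1 - 1 x + 2 x^2) sum_{k>=0} a_k x^k = 4 + 1 x.
Matching coefficients:
 x^0: a_0 = 4
 x^1: a_1 - 1 a_0 = 1  =>  a_1 = 1*4 + 1 = 5
 x^k (k >= 2): a_k = 1 a_{k-1} - 2 a_{k-2}.
Iterating: a_2 = -3, a_3 = -13, a_4 = -7, a_5 = 19.
So the coefficient of x^5 is 19.

19


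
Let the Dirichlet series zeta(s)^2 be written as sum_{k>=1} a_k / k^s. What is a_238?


The Dirichlet convolution of the constant function 1 with itself gives (1 * 1)(k) = sum_{d | k} 1 = d(k), the number of positive divisors of k.
Since zeta(s) = sum_{k>=1} 1/k^s, we have zeta(s)^2 = sum_{k>=1} d(k)/k^s, so a_k = d(k).
For k = 238: the divisors are 1, 2, 7, 14, 17, 34, 119, 238.
Count = 8.

8


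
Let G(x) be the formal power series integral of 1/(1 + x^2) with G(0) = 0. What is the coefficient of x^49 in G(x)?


1/(1 + x^2) = sum_{j>=0} (-1)^j x^(2j). Integrating termwise with G(0) = 0:
G(x) = sum_{j>=0} (-1)^j x^(2j+1) / (2j+1) = arctan(x).
Only odd powers are nonzero. For x^49 write 49 = 2*24 + 1, giving
(-1)^24 / 49 = 1/49 = 1/49.

1/49


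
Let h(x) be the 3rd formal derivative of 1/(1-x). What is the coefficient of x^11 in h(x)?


Differentiating 3 times: d^3/dx^3 [1/(1-x)] = 3!/(1-x)^4.
The expansion 1/(1-x)^4 = sum_{k>=0} C(k+3, 3) x^k, so the coefficient of x^n in 3!/(1-x)^4 is 3! * C(n+3, 3).
For n = 11: 6 * C(14, 3) = 6 * 364 = 2184

2184


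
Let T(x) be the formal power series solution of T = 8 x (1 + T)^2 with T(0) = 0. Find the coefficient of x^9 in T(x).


Apply the Lagrange inversion formula: if T = 8 x * phi(T) with phi(t) = (1 + t)^2, then [x^n] T = 8^n * (1/n) [t^(n-1)] phi(t)^n = 8^n * (1/n) [t^(n-1)] (1 + t)^(2n) = 8^n * (1/n) C(2n, n-1).
Using the identity C(2n, n-1) = C(2n, n) * n / (n+1), the unscaled factor equals C(2n, n) / (n+1) = C_n, the n-th Catalan number.
For n = 9: C_9 = C(18, 9) / 10 = 48620/10 = 4862.
With the 8^9 = 134217728 factor, the coefficient is 134217728 * 4862 = 652566593536.

652566593536


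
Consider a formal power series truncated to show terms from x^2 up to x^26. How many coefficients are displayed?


From x^2 to x^26 inclusive, the count is 26 - 2 + 1 = 25.

25


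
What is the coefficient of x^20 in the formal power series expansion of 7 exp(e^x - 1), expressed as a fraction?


exp(e^x - 1) is the exponential generating function for the Bell numbers Bell_k: exp(e^x - 1) = sum_{k>=0} Bell_k x^k / k!.
So the coefficient of x^20 in 7 exp(e^x - 1) is 7 Bell_20 / 20!.
Computing: Bell_20 = 51724158235372 and 20! = 2432902008176640000, giving
7 * 51724158235372/2432902008176640000 = 1847291365549/12412765347840000.

1847291365549/12412765347840000


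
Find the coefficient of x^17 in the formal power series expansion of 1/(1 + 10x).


Write 1/(1 + c x) = 1/(1 - (-c) x) and apply the geometric-series identity
1/(1 - y) = sum_{k>=0} y^k to get 1/(1 + c x) = sum_{k>=0} (-c)^k x^k.
So the coefficient of x^k is (-c)^k = (-1)^k * c^k.
Here c = 10 and k = 17:
(-10)^17 = -1 * 100000000000000000 = -100000000000000000

-100000000000000000


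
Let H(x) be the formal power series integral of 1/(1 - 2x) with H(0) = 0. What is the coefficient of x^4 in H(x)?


1/(1 - 2x) = sum_{k>=0} 2^k x^k. Integrating termwise with H(0) = 0:
H(x) = sum_{k>=0} 2^k x^(k+1) / (k+1) = sum_{m>=1} 2^(m-1) x^m / m.
For m = 4: 2^3/4 = 8/4 = 2.

2


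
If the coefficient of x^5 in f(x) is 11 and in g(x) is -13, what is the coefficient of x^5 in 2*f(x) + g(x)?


Scalar multiplication scales coefficients: 2 * 11 = 22.
Then add the g coefficient: 22 + -13
= 9

9


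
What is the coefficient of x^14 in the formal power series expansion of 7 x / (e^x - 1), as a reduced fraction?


The exponential generating function for Bernoulli numbers is
x / (e^x - 1) = sum_{k>=0} B_k x^k / k!.
So the coefficient of x^14 in 7 x / (e^x - 1) is 7 B_14 / 14!.
Computing: B_14 = 7/6, 14! = 87178291200, giving
7 * 7/6 / 87178291200 = 1/10674892800.

1/10674892800


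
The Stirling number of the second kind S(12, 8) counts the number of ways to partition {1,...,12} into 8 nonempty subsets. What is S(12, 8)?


Using the explicit formula S(n,k) = (1/k!) sum_{j=0}^{k} (-1)^(k-j) C(k,j) j^n:
S(12, 8) = 159027
Equivalently, S(n,k) is n! times the coefficient of x^n in the EGF (e^x - 1)^k / k!.

159027


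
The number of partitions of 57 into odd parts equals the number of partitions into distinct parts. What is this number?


Computing partitions of 57 into odd parts (1, 3, 5, ...):
Using the generating function prod_{k>=0} 1/(1-x^(2k+1)),
the count is 7917

7917


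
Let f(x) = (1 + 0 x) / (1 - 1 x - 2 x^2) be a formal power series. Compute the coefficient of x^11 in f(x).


Write f(x) = sum_{k>=0} a_k x^k. Multiplying both sides by 1 - 1 x - 2 x^2 gives
(1 - 1 x - 2 x^2) sum_{k>=0} a_k x^k = 1 + 0 x.
Matching coefficients:
 x^0: a_0 = 1
 x^1: a_1 - 1 a_0 = 0  =>  a_1 = 1*1 + 0 = 1
 x^k (k >= 2): a_k = 1 a_{k-1} + 2 a_{k-2}.
Iterating: a_2 = 3, a_3 = 5, a_4 = 11, a_5 = 21, a_6 = 43, a_7 = 85, a_8 = 171, a_9 = 341, a_10 = 683, a_11 = 1365.
So the coefficient of x^11 is 1365.

1365


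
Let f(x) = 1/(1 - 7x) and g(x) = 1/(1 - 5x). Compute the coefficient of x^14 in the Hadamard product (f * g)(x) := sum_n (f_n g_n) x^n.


f has coefficients f_k = 7^k and g has coefficients g_k = 5^k, so the Hadamard product has coefficient (f*g)_k = 7^k * 5^k = 35^k.
For k = 14: 35^14 = 4139545122369384765625.

4139545122369384765625


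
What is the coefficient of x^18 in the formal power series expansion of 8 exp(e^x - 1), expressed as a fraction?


exp(e^x - 1) is the exponential generating function for the Bell numbers Bell_k: exp(e^x - 1) = sum_{k>=0} Bell_k x^k / k!.
So the coefficient of x^18 in 8 exp(e^x - 1) is 8 Bell_18 / 18!.
Computing: Bell_18 = 682076806159 and 18! = 6402373705728000, giving
8 * 682076806159/6402373705728000 = 97439543737/114328101888000.

97439543737/114328101888000


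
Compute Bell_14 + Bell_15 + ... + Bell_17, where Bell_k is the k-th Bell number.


Recall Bell_k counts set partitions of a k-set (with Bell_0 = 1 by convention).
Bell_14 through Bell_17: 190899322, 1382958545, 10480142147, 82864869804
Sum = 190899322 + 1382958545 + 10480142147 + 82864869804 = 94918869818.

94918869818


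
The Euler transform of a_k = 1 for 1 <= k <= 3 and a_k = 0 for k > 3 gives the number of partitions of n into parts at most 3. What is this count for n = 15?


Partitions of 15 into parts at most 3:
Using generating function (1-x)^(-1)(1-x^2)^(-1)(1-x^3)^(-1),
the coefficient of x^15 = 27

27


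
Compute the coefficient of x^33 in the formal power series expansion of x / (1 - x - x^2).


Let f(x) = sum_{k>=0} a_k x^k. Multiplying f(x) * (1 - x - x^2) = x and matching coefficients gives a_0 = 0, a_1 = 1, and a_k = a_{k-1} + a_{k-2} for k >= 2. These are the Fibonacci numbers F_k.
Iterating from F_0 = 0, F_1 = 1:
F_0=0, F_1=1, F_2=1, F_3=2, F_4=3, F_5=5, F_6=8, F_7=13, F_8=21, F_9=34, ...
F_33 = 3524578.

3524578


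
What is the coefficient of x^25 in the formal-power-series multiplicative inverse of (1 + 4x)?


The inverse is 1/(1 + 4x). Apply the geometric identity 1/(1 - y) = sum_{k>=0} y^k with y = -4x:
1/(1 + 4x) = sum_{k>=0} (-4)^k x^k.
So the coefficient of x^25 is (-4)^25 = -1125899906842624.

-1125899906842624


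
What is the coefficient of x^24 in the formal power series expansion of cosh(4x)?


The Maclaurin series is cosh(t) = sum_{m>=0} t^(2m) / (2m)!, so substituting t = 4x, only even powers of x are nonzero, with coefficient of x^(2m) equal to 4^(2m) / (2m)!.
For x^24 the coefficient is 4^24/24! = 281474976710656/620448401733239439360000 = 67108864/147926426347074375.

67108864/147926426347074375


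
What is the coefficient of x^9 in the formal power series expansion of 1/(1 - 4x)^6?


The general identity 1/(1 - c x)^r = sum_{k>=0} c^k C(k + r - 1, r - 1) x^k follows by substituting y = c x into 1/(1 - y)^r = sum_{k>=0} C(k + r - 1, r - 1) y^k.
For c = 4, r = 6, k = 9:
4^9 * C(14, 5) = 262144 * 2002 = 524812288.

524812288


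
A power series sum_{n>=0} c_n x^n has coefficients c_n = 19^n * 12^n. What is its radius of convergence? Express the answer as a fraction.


By the root test (Cauchy-Hadamard), the radius is R = 1 / limsup_n |c_n|^(1/n).
Here |c_n|^(1/n) = (19^n * 12^n)^(1/n) = 19 * 12 = 228 for all n.
So R = 1/228 = 1/228.

1/228


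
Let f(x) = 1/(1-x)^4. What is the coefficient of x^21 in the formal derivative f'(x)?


Differentiate: d/dx [ 1/(1-x)^r ] = r / (1-x)^(r+1).
Here r = 4, so f'(x) = 4 / (1-x)^5.
The expansion of 1/(1-x)^(r+1) has coefficient of x^n equal to C(n+r, r).
So the coefficient of x^21 in f'(x) is
4 * C(25, 4) = 4 * 12650 = 50600

50600


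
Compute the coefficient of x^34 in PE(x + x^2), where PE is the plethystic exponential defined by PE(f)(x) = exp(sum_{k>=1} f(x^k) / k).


With f(x) = x + x^2, the exponent is sum_{k>=1} (x^k + x^(2k)) / k = -ln(1 - x) - ln(1 - x^2). Exponentiating:
PE(x + x^2) = 1 / ((1 - x)(1 - x^2)).
This is the generating function for partitions of n into parts of size 1 or 2. The number of 2's can be any j in 0..17, and the rest are 1's, so
[x^34] = floor(34/2) + 1 = 18.

18


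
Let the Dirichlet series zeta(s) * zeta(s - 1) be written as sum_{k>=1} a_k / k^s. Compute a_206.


Convolution gives a_k = sum_{d | k} d * 1 = sum_{d | k} d = sigma(k), the sum of positive divisors of k.
For k = 206, the divisors are 1, 2, 103, 206, so
sigma(206) = 1 + 2 + 103 + 206 = 312.

312


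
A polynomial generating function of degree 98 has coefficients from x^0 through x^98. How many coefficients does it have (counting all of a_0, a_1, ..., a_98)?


A polynomial of degree 98 takes the form a_0 + a_1 x + ... + a_98 x^98.
The number of coefficients is 98 + 1 = 99.

99


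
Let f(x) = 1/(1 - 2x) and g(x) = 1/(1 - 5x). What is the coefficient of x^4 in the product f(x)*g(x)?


The coefficient of x^n in f*g is the Cauchy product: sum_{k=0}^{n} a^k * b^(n-k).
With a=2, b=5, n=4:
sum_{k=0}^{4} 2^k * 5^(4-k)
= 1031

1031


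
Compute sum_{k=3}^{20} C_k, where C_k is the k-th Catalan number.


C_3 through C_20: 5, 14, 42, 132, 429, 1430, 4862, 16796, 58786, 208012, 742900, 2674440, 9694845, 35357670, 129644790, 477638700, 1767263190, 6564120420
Sum = 5 + 14 + 42 + 132 + 429 + 1430 + 4862 + 16796 + 58786 + 208012 + 742900 + 2674440 + 9694845 + 35357670 + 129644790 + 477638700 + 1767263190 + 6564120420
= 8987427463

8987427463


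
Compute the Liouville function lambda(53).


The Liouville function is lambda(k) = (-1)^Omega(k), where Omega(k) counts the prime factors of k with multiplicity.
Factoring: 53 = 53, so Omega(53) = 1.
lambda(53) = (-1)^1 = -1.

-1


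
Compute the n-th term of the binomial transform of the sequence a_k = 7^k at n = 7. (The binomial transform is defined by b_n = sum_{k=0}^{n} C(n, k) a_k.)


With a_k = 7^k, b_n = sum_{k=0}^{n} C(n, k) 7^k = (1 + 7)^n by the binomial theorem.
For n = 7: (1 + 7)^7 = 8^7 = 2097152.

2097152


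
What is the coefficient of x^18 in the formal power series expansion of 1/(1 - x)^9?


The negative binomial / multiset identity is
1/(1 - x)^r = sum_{k>=0} C(k + r - 1, r - 1) x^k.
Here r = 9 and k = 18, so the coefficient is
C(18 + 8, 8) = C(26, 8)
= 1562275

1562275


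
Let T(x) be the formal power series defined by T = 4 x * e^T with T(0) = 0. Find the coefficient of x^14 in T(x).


Apply the Lagrange inversion formula: if T = 4 x * phi(T) with phi(t) = e^t, then
[x^n] T = 4^n * (1/n) [t^(n-1)] phi(t)^n = 4^n * (1/n) [t^(n-1)] e^(n t) = 4^n * (1/n) * n^(n-1) / (n-1)! = 4^n * n^(n-1) / n!.
When c = 1 this is the Cayley count of rooted labeled trees on n vertices, divided by n!.
For n = 14: 4^14 * 14^13 / 14! = 268435456 * 793714773254144/87178291200 = 2123138423672799232/868725.

2123138423672799232/868725


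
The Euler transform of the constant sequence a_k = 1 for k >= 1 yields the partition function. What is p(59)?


The Euler transform converts the sequence a_k = 1 into the number of integer partitions.
Using the recurrence or dynamic programming:
p(59) = 831820

831820


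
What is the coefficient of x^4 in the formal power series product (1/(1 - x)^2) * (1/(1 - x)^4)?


Combine the factors: (1/(1 - x)^2) * (1/(1 - x)^4) = 1/(1 - x)^6.
Then use 1/(1 - x)^r = sum_{k>=0} C(k + r - 1, r - 1) x^k with r = 6 and k = 4:
C(9, 5) = 126.

126


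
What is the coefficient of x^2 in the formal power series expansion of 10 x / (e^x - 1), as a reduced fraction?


The exponential generating function for Bernoulli numbers is
x / (e^x - 1) = sum_{k>=0} B_k x^k / k!.
So the coefficient of x^2 in 10 x / (e^x - 1) is 10 B_2 / 2!.
Computing: B_2 = 1/6, 2! = 2, giving
10 * 1/6 / 2 = 5/6.

5/6


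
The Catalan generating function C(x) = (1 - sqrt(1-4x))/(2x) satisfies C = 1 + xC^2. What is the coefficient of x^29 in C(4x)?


Substituting x -> 4x scales the n-th coefficient by 4^n, so [x^29] C(4x) = 4^29 * C_29.
C_29 = C(2*29, 29)/(30) = 30067266499541040/30 = 1002242216651368.
So 4^29 * 1002242216651368 = 288230376151711744 * 1002242216651368 = 288876651100549174152972879265792.

288876651100549174152972879265792
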